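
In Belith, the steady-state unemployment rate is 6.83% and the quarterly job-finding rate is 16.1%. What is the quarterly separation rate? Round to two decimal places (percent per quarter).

From u* = s/(s+f): s = u·f/(1−u).
s = 0.0683 × 16.1 / (1 − 0.0683) = 1.0996 / 0.9317 ≈ 1.18% per quarter.

Separation rate ≈ 1.18% per quarter.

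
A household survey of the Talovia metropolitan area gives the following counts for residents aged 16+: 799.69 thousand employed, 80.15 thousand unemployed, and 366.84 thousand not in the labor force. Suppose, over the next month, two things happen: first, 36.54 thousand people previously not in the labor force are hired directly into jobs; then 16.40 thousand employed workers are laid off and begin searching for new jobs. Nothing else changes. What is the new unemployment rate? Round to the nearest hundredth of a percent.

New unemployment rate ≈ 10.54%.

Initially, labor force = 799.69 + 80.15 = 879.84 thousand, so u = 80.15/879.84 = 9.11%.
After the first change, employed and labor force both rise by 36.54; unemployed unchanged → E = 836.23, U = 80.15, labor force = 916.38 thousand.
After the second change, employed falls and unemployed rises by 16.40; labor force unchanged → E = 819.83, U = 96.55, labor force = 916.38 thousand.
New unemployment rate = 96.55 / 916.38 = 10.54%.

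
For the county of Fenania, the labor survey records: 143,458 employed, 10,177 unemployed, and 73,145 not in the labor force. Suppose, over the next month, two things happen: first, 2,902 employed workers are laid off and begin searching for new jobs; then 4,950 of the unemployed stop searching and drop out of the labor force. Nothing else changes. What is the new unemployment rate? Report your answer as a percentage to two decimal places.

New unemployment rate ≈ 5.47%.

Initially, labor force = 143,458 + 10,177 = 153,635, so u = 10,177/153,635 = 6.62%.
After the first change, employed falls and unemployed rises by 2,902; labor force unchanged → E = 140,556, U = 13,079, labor force = 153,635.
After the second change, unemployed and labor force both fall by 4,950 → E = 140,556, U = 8,129, labor force = 148,685.
New unemployment rate = 8,129 / 148,685 = 5.47%.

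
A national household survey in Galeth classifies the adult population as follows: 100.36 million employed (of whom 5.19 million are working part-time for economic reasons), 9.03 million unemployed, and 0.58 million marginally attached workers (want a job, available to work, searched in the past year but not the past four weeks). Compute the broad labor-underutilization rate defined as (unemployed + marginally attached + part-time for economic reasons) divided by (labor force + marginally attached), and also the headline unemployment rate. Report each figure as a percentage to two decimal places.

Broad underutilization rate ≈ 13.46%; headline unemployment rate ≈ 8.25%.

Labor force = 100.36 + 9.03 = 109.39 million.
Numerator = 9.03 + 0.58 + 5.19 = 14.80 million.
Denominator = 109.39 + 0.58 = 109.97 million.
Broad rate = 14.80 / 109.97 = 13.46%.
Headline unemployment rate = 9.03 / 109.39 = 8.25%.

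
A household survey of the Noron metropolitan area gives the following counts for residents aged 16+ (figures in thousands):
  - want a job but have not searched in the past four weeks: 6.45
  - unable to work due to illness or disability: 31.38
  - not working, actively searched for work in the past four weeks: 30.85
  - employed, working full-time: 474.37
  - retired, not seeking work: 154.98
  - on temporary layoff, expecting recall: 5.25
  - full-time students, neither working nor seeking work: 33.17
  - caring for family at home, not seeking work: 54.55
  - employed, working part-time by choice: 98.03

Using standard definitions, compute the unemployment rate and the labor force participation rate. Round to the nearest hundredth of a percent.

Unemployment rate ≈ 5.93%; labor force participation rate ≈ 68.45%.

Employed = 474.37 + 98.03 = 572.40 thousand.
Unemployed = 30.85 + 5.25 = 36.10 thousand (jobless and actively searching, or on temporary layoff).
Labor force = 572.40 + 36.10 = 608.50 thousand.
Not in labor force = 6.45 + 31.38 + 154.98 + 33.17 + 54.55 = 280.53 thousand (those not working and not actively searching are outside the labor force — including those who want a job but have given up searching).
Civilian working-age population = 608.50 + 280.53 = 889.03 thousand.
Unemployment rate = 36.10 / 608.50 = 5.93%.
Labor force participation rate = 608.50 / 889.03 = 68.45%.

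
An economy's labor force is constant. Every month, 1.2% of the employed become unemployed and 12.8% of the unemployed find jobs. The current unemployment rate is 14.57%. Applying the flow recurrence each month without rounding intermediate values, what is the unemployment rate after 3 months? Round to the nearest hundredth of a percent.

With a fixed labor force, u_{t+1} = u_t + s·(1−u_t) − f·u_t = u_t·(1−s−f) + s.
Here 1−s−f = 0.860 and s = 0.012.
u_1 = 0.145700 × 0.860 + 0.012 = 0.137302.
u_2 = 0.137302 × 0.860 + 0.012 = 0.130080.
u_3 = 0.130080 × 0.860 + 0.012 = 0.123869.

Unemployment rate after three months ≈ 12.39%.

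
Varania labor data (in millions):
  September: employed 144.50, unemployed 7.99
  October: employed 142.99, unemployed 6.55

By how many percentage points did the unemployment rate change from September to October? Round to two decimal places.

The unemployment rate changed by −0.86 percentage points.

September: labor force = 144.50 + 7.99 = 152.49; u = 7.99/152.49 = 5.24%.
October: labor force = 142.99 + 6.55 = 149.54; u = 6.55/149.54 = 4.38%.
Change = 4.38% − 5.24% = −0.86 pp.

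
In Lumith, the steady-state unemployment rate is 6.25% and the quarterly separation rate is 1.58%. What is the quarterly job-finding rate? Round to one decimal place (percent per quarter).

From u* = s/(s+f): f = s·(1−u)/u.
f = 1.58 × (1 − 0.0625) / 0.0625 = 1.4813 / 0.0625 ≈ 23.7% per quarter.

Job-finding rate ≈ 23.7% per quarter.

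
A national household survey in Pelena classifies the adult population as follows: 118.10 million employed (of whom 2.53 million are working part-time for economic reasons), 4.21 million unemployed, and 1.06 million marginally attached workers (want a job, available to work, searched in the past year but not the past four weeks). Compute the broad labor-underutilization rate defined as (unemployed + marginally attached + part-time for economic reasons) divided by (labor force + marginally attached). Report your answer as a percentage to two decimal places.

Labor force = 118.10 + 4.21 = 122.31 million.
Numerator = 4.21 + 1.06 + 2.53 = 7.80 million.
Denominator = 122.31 + 1.06 = 123.37 million.
Broad rate = 7.80 / 123.37 = 6.32%.

Broad underutilization rate ≈ 6.32%.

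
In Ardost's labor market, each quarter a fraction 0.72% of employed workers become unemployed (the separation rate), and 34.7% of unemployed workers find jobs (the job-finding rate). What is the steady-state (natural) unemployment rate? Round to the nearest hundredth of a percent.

Steady-state unemployment rate ≈ 2.03%.

At steady state the flows balance: s·E = f·U, so U/(E+U) = s/(s+f).
u* = 0.72 / (0.72 + 34.7) = 0.72 / 35.42 = 2.03%.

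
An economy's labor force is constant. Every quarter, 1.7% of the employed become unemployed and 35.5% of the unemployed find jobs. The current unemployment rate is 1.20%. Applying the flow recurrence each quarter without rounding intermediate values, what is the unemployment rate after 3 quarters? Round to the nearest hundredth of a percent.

With a fixed labor force, u_{t+1} = u_t + s·(1−u_t) − f·u_t = u_t·(1−s−f) + s.
Here 1−s−f = 0.628 and s = 0.017.
u_1 = 0.012000 × 0.628 + 0.017 = 0.024536.
u_2 = 0.024536 × 0.628 + 0.017 = 0.032409.
u_3 = 0.032409 × 0.628 + 0.017 = 0.037353.

Unemployment rate after three quarters ≈ 3.74%.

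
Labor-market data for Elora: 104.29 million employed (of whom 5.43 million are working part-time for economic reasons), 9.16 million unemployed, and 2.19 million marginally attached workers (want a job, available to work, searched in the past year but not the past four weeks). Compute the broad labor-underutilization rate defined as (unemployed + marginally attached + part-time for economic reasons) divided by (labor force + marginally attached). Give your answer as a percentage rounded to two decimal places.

Broad underutilization rate ≈ 14.51%.

Labor force = 104.29 + 9.16 = 113.45 million.
Numerator = 9.16 + 2.19 + 5.43 = 16.78 million.
Denominator = 113.45 + 2.19 = 115.64 million.
Broad rate = 16.78 / 115.64 = 14.51%.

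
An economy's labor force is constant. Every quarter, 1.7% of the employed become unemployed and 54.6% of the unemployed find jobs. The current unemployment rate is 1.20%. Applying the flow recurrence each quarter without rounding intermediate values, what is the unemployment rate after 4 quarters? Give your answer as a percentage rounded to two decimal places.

With a fixed labor force, u_{t+1} = u_t + s·(1−u_t) − f·u_t = u_t·(1−s−f) + s.
Here 1−s−f = 0.437 and s = 0.017.
u_1 = 0.012000 × 0.437 + 0.017 = 0.022244.
u_2 = 0.022244 × 0.437 + 0.017 = 0.026721.
u_3 = 0.026721 × 0.437 + 0.017 = 0.028677.
u_4 = 0.028677 × 0.437 + 0.017 = 0.029532.

Unemployment rate after four quarters ≈ 2.95%.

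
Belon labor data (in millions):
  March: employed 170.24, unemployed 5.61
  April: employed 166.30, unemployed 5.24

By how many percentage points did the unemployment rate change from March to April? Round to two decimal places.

March: labor force = 170.24 + 5.61 = 175.85; u = 5.61/175.85 = 3.19%.
April: labor force = 166.30 + 5.24 = 171.54; u = 5.24/171.54 = 3.05%.
Change = 3.05% − 3.19% = −0.14 pp.

The unemployment rate changed by −0.14 percentage points.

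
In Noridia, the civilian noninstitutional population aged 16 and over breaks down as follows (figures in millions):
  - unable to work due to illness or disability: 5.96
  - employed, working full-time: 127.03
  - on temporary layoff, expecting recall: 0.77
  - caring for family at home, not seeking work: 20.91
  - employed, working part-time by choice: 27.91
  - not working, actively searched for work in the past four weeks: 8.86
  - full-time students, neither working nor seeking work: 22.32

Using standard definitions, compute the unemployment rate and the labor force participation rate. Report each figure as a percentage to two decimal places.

Unemployment rate ≈ 5.85%; labor force participation rate ≈ 76.99%.

Employed = 127.03 + 27.91 = 154.94 million.
Unemployed = 0.77 + 8.86 = 9.63 million (jobless and actively searching, or on temporary layoff).
Labor force = 154.94 + 9.63 = 164.57 million.
Not in labor force = 5.96 + 20.91 + 22.32 = 49.19 million (those not working and not actively searching are outside the labor force).
Civilian working-age population = 164.57 + 49.19 = 213.76 million.
Unemployment rate = 9.63 / 164.57 = 5.85%.
Labor force participation rate = 164.57 / 213.76 = 76.99%.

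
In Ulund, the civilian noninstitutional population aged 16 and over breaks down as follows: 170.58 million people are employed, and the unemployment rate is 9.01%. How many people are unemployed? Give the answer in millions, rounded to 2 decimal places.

About 16.89 million are unemployed.

Let U be the number unemployed. The labor force is E + U, and U/(E+U) = 0.0901.
So U = 0.0901 × 170.58 / (1 − 0.0901) = 15.3693 / 0.9099 ≈ 16.89 million.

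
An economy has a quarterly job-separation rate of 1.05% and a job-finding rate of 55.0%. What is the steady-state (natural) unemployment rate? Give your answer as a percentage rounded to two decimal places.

At steady state the flows balance: s·E = f·U, so U/(E+U) = s/(s+f).
u* = 1.05 / (1.05 + 55.0) = 1.05 / 56.05 = 1.87%.

Steady-state unemployment rate ≈ 1.87%.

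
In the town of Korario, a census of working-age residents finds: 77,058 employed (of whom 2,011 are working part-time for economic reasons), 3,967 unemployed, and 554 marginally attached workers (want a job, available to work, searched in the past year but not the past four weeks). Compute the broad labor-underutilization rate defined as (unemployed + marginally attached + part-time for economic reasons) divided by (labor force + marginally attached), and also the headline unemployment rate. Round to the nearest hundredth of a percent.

Broad underutilization rate ≈ 8.01%; headline unemployment rate ≈ 4.90%.

Labor force = 77,058 + 3,967 = 81,025.
Numerator = 3,967 + 554 + 2,011 = 6,532.
Denominator = 81,025 + 554 = 81,579.
Broad rate = 6,532 / 81,579 = 8.01%.
Headline unemployment rate = 3,967 / 81,025 = 4.90%.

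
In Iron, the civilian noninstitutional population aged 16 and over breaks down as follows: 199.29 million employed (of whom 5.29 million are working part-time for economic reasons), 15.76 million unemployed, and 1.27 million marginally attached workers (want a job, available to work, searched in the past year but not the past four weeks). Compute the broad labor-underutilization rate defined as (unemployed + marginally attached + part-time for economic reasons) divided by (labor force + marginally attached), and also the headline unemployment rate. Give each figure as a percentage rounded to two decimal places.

Broad underutilization rate ≈ 10.32%; headline unemployment rate ≈ 7.33%.

Labor force = 199.29 + 15.76 = 215.05 million.
Numerator = 15.76 + 1.27 + 5.29 = 22.32 million.
Denominator = 215.05 + 1.27 = 216.32 million.
Broad rate = 22.32 / 216.32 = 10.32%.
Headline unemployment rate = 15.76 / 215.05 = 7.33%.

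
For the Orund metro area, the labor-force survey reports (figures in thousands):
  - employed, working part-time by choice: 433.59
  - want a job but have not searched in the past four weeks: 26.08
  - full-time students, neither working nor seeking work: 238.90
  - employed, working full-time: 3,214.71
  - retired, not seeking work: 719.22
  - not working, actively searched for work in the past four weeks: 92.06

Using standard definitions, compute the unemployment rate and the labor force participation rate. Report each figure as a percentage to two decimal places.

Unemployment rate ≈ 2.46%; labor force participation rate ≈ 79.17%.

Employed = 433.59 + 3,214.71 = 3,648.30 thousand.
Unemployed = 92.06 thousand.
Labor force = 3,648.30 + 92.06 = 3,740.36 thousand.
Not in labor force = 26.08 + 238.90 + 719.22 = 984.20 thousand (those not working and not actively searching are outside the labor force — including those who want a job but have given up searching).
Civilian working-age population = 3,740.36 + 984.20 = 4,724.56 thousand.
Unemployment rate = 92.06 / 3,740.36 = 2.46%.
Labor force participation rate = 3,740.36 / 4,724.56 = 79.17%.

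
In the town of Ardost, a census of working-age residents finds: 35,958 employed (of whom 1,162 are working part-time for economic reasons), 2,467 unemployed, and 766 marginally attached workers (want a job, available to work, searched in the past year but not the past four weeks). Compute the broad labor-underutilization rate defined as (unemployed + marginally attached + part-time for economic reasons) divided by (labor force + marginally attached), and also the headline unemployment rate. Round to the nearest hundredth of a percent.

Broad underutilization rate ≈ 11.21%; headline unemployment rate ≈ 6.42%.

Labor force = 35,958 + 2,467 = 38,425.
Numerator = 2,467 + 766 + 1,162 = 4,395.
Denominator = 38,425 + 766 = 39,191.
Broad rate = 4,395 / 39,191 = 11.21%.
Headline unemployment rate = 2,467 / 38,425 = 6.42%.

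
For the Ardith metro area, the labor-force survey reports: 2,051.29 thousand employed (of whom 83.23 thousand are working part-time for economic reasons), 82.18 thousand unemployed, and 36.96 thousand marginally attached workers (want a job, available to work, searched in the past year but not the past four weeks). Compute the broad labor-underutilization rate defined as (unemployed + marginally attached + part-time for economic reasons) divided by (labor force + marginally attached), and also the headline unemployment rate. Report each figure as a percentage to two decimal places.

Labor force = 2,051.29 + 82.18 = 2,133.47 thousand.
Numerator = 82.18 + 36.96 + 83.23 = 202.37 thousand.
Denominator = 2,133.47 + 36.96 = 2,170.43 thousand.
Broad rate = 202.37 / 2,170.43 = 9.32%.
Headline unemployment rate = 82.18 / 2,133.47 = 3.85%.

Broad underutilization rate ≈ 9.32%; headline unemployment rate ≈ 3.85%.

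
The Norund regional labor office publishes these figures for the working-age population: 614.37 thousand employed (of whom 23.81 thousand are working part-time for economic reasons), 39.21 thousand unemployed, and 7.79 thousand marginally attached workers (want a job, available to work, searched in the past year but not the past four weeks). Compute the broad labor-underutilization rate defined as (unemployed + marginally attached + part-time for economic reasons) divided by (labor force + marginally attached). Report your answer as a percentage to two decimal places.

Broad underutilization rate ≈ 10.71%.

Labor force = 614.37 + 39.21 = 653.58 thousand.
Numerator = 39.21 + 7.79 + 23.81 = 70.81 thousand.
Denominator = 653.58 + 7.79 = 661.37 thousand.
Broad rate = 70.81 / 661.37 = 10.71%.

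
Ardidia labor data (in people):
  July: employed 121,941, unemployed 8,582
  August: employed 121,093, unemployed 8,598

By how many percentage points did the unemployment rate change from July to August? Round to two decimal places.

The unemployment rate changed by +0.05 percentage points.

July: labor force = 121,941 + 8,582 = 130,523; u = 8,582/130,523 = 6.58%.
August: labor force = 121,093 + 8,598 = 129,691; u = 8,598/129,691 = 6.63%.
Change = 6.63% − 6.58% = +0.05 pp.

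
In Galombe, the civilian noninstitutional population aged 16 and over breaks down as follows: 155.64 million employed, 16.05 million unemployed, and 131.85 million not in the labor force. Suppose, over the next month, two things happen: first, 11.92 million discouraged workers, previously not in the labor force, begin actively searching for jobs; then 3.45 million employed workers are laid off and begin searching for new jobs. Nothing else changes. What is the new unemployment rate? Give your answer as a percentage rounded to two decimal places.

Initially, labor force = 155.64 + 16.05 = 171.69 million, so u = 16.05/171.69 = 9.35%.
After the first change, unemployed and labor force both rise by 11.92 → E = 155.64, U = 27.97, labor force = 183.61 million.
After the second change, employed falls and unemployed rises by 3.45; labor force unchanged → E = 152.19, U = 31.42, labor force = 183.61 million.
New unemployment rate = 31.42 / 183.61 = 17.11%.

New unemployment rate ≈ 17.11%.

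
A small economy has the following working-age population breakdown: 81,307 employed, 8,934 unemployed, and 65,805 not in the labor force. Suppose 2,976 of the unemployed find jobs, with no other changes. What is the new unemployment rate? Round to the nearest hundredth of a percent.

New unemployment rate ≈ 6.60%.

Initially, labor force = 81,307 + 8,934 = 90,241, so u = 8,934/90,241 = 9.90%.
After the change, unemployed falls and employed rises by 2,976; labor force unchanged → E = 84,283, U = 5,958, labor force = 90,241.
New unemployment rate = 5,958 / 90,241 = 6.60%.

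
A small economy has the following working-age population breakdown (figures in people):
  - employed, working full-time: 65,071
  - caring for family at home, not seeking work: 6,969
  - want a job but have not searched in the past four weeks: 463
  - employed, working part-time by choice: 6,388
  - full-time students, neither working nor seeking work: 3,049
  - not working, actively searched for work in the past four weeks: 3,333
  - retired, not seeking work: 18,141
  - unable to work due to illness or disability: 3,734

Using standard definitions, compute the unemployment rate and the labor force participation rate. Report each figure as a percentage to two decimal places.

Employed = 65,071 + 6,388 = 71,459.
Unemployed = 3,333.
Labor force = 71,459 + 3,333 = 74,792.
Not in labor force = 6,969 + 463 + 3,049 + 18,141 + 3,734 = 32,356 (those not working and not actively searching are outside the labor force — including those who want a job but have given up searching).
Civilian working-age population = 74,792 + 32,356 = 107,148.
Unemployment rate = 3,333 / 74,792 = 4.46%.
Labor force participation rate = 74,792 / 107,148 = 69.80%.

Unemployment rate ≈ 4.46%; labor force participation rate ≈ 69.80%.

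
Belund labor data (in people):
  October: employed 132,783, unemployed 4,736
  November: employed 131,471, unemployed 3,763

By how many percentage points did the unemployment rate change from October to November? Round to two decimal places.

October: labor force = 132,783 + 4,736 = 137,519; u = 4,736/137,519 = 3.44%.
November: labor force = 131,471 + 3,763 = 135,234; u = 3,763/135,234 = 2.78%.
Change = 2.78% − 3.44% = −0.66 pp.

The unemployment rate changed by −0.66 percentage points.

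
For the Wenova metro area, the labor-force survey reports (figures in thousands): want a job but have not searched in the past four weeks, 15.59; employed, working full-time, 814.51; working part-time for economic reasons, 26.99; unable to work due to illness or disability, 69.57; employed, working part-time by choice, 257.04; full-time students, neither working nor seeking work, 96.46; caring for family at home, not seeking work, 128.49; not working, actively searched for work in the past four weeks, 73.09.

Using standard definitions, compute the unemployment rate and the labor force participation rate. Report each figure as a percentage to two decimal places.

Unemployment rate ≈ 6.24%; labor force participation rate ≈ 79.07%.

Employed = 814.51 + 26.99 + 257.04 = 1,098.54 thousand (anyone who worked, including part-time for economic reasons, counts as employed).
Unemployed = 73.09 thousand.
Labor force = 1,098.54 + 73.09 = 1,171.63 thousand.
Not in labor force = 15.59 + 69.57 + 96.46 + 128.49 = 310.11 thousand (those not working and not actively searching are outside the labor force — including those who want a job but have given up searching).
Civilian working-age population = 1,171.63 + 310.11 = 1,481.74 thousand.
Unemployment rate = 73.09 / 1,171.63 = 6.24%.
Labor force participation rate = 1,171.63 / 1,481.74 = 79.07%.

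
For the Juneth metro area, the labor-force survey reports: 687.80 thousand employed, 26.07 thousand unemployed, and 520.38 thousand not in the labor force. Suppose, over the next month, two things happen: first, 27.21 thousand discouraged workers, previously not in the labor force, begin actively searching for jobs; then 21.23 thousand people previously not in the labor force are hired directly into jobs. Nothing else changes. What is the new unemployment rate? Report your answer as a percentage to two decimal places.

New unemployment rate ≈ 6.99%.

Initially, labor force = 687.80 + 26.07 = 713.87 thousand, so u = 26.07/713.87 = 3.65%.
After the first change, unemployed and labor force both rise by 27.21 → E = 687.80, U = 53.28, labor force = 741.08 thousand.
After the second change, employed and labor force both rise by 21.23; unemployed unchanged → E = 709.03, U = 53.28, labor force = 762.31 thousand.
New unemployment rate = 53.28 / 762.31 = 6.99%.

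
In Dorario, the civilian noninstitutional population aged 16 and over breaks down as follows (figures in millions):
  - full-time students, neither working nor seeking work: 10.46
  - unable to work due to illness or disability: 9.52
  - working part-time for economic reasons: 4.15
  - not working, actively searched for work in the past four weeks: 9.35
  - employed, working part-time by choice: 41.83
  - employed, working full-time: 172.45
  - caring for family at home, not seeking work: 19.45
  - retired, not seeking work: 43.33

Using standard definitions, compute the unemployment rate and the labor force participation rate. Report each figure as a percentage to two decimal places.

Unemployment rate ≈ 4.10%; labor force participation rate ≈ 73.35%.

Employed = 4.15 + 41.83 + 172.45 = 218.43 million (anyone who worked, including part-time for economic reasons, counts as employed).
Unemployed = 9.35 million.
Labor force = 218.43 + 9.35 = 227.78 million.
Not in labor force = 10.46 + 9.52 + 19.45 + 43.33 = 82.76 million (those not working and not actively searching are outside the labor force).
Civilian working-age population = 227.78 + 82.76 = 310.54 million.
Unemployment rate = 9.35 / 227.78 = 4.10%.
Labor force participation rate = 227.78 / 310.54 = 73.35%.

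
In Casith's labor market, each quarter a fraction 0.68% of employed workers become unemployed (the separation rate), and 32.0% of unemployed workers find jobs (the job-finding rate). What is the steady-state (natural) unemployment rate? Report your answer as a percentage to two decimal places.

Steady-state unemployment rate ≈ 2.08%.

At steady state the flows balance: s·E = f·U, so U/(E+U) = s/(s+f).
u* = 0.68 / (0.68 + 32.0) = 0.68 / 32.68 = 2.08%.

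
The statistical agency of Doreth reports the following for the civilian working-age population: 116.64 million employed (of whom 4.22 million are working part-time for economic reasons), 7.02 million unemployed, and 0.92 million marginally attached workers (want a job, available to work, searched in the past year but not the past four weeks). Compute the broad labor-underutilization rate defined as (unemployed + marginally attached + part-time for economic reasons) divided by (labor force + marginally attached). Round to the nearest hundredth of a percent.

Broad underutilization rate ≈ 9.76%.

Labor force = 116.64 + 7.02 = 123.66 million.
Numerator = 7.02 + 0.92 + 4.22 = 12.16 million.
Denominator = 123.66 + 0.92 = 124.58 million.
Broad rate = 12.16 / 124.58 = 9.76%.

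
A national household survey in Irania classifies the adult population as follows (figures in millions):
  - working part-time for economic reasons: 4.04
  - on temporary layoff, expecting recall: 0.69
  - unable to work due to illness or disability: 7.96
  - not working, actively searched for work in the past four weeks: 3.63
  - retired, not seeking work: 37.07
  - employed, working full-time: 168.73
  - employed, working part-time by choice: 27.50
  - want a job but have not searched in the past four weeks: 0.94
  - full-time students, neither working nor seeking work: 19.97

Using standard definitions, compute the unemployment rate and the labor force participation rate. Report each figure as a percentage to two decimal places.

Unemployment rate ≈ 2.11%; labor force participation rate ≈ 75.63%.

Employed = 4.04 + 168.73 + 27.50 = 200.27 million (anyone who worked, including part-time for economic reasons, counts as employed).
Unemployed = 0.69 + 3.63 = 4.32 million (jobless and actively searching, or on temporary layoff).
Labor force = 200.27 + 4.32 = 204.59 million.
Not in labor force = 7.96 + 37.07 + 0.94 + 19.97 = 65.94 million (those not working and not actively searching are outside the labor force — including those who want a job but have given up searching).
Civilian working-age population = 204.59 + 65.94 = 270.53 million.
Unemployment rate = 4.32 / 204.59 = 2.11%.
Labor force participation rate = 204.59 / 270.53 = 75.63%.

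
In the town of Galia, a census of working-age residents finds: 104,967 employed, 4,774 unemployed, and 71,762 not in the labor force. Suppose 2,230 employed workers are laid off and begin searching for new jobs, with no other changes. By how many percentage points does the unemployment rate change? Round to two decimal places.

The unemployment rate changes by +2.03 percentage points.

Initially, labor force = 104,967 + 4,774 = 109,741, so u = 4,774/109,741 = 4.35%.
After the change, employed falls and unemployed rises by 2,230; labor force unchanged → E = 102,737, U = 7,004, labor force = 109,741.
New unemployment rate = 7,004 / 109,741 = 6.38%.
Change = 6.38% − 4.35% = +2.03 percentage points.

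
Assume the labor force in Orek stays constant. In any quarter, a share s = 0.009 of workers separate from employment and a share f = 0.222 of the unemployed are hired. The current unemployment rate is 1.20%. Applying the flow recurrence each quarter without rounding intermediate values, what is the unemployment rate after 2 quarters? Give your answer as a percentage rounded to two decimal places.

Unemployment rate after two quarters ≈ 2.30%.

With a fixed labor force, u_{t+1} = u_t + s·(1−u_t) − f·u_t = u_t·(1−s−f) + s.
Here 1−s−f = 0.769 and s = 0.009.
u_1 = 0.012000 × 0.769 + 0.009 = 0.018228.
u_2 = 0.018228 × 0.769 + 0.009 = 0.023017.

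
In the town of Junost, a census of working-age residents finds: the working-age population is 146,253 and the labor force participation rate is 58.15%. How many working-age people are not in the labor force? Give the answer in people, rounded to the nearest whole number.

Share not in the labor force = 1 − 0.5815 = 0.4185.
Not in labor force = 0.4185 × 146,253 ≈ 61,207.

About 61,207 are not in the labor force.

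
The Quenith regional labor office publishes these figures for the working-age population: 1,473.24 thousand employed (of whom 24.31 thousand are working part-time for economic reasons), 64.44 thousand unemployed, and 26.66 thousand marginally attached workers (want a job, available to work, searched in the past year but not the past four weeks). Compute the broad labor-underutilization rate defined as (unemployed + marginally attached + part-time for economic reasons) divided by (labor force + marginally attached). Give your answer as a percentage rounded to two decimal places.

Broad underutilization rate ≈ 7.38%.

Labor force = 1,473.24 + 64.44 = 1,537.68 thousand.
Numerator = 64.44 + 26.66 + 24.31 = 115.41 thousand.
Denominator = 1,537.68 + 26.66 = 1,564.34 thousand.
Broad rate = 115.41 / 1,564.34 = 7.38%.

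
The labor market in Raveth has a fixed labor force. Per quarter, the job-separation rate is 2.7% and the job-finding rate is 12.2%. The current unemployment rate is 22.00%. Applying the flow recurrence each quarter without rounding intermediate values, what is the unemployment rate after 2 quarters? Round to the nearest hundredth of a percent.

Unemployment rate after two quarters ≈ 20.93%.

With a fixed labor force, u_{t+1} = u_t + s·(1−u_t) − f·u_t = u_t·(1−s−f) + s.
Here 1−s−f = 0.851 and s = 0.027.
u_1 = 0.220000 × 0.851 + 0.027 = 0.214220.
u_2 = 0.214220 × 0.851 + 0.027 = 0.209301.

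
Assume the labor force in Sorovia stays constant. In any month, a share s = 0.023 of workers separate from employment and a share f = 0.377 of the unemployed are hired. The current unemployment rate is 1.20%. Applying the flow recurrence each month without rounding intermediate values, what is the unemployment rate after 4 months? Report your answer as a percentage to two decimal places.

Unemployment rate after four months ≈ 5.16%.

With a fixed labor force, u_{t+1} = u_t + s·(1−u_t) − f·u_t = u_t·(1−s−f) + s.
Here 1−s−f = 0.600 and s = 0.023.
u_1 = 0.012000 × 0.600 + 0.023 = 0.030200.
u_2 = 0.030200 × 0.600 + 0.023 = 0.041120.
u_3 = 0.041120 × 0.600 + 0.023 = 0.047672.
u_4 = 0.047672 × 0.600 + 0.023 = 0.051603.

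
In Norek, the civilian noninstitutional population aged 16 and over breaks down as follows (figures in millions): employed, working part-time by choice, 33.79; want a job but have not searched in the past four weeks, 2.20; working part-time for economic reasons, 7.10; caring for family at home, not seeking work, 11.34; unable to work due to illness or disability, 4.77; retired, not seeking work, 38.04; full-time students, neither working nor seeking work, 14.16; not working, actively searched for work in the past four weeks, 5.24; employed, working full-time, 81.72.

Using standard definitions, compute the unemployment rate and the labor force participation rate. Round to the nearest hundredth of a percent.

Unemployment rate ≈ 4.10%; labor force participation rate ≈ 64.45%.

Employed = 33.79 + 7.10 + 81.72 = 122.61 million (anyone who worked, including part-time for economic reasons, counts as employed).
Unemployed = 5.24 million.
Labor force = 122.61 + 5.24 = 127.85 million.
Not in labor force = 2.20 + 11.34 + 4.77 + 38.04 + 14.16 = 70.51 million (those not working and not actively searching are outside the labor force — including those who want a job but have given up searching).
Civilian working-age population = 127.85 + 70.51 = 198.36 million.
Unemployment rate = 5.24 / 127.85 = 4.10%.
Labor force participation rate = 127.85 / 198.36 = 64.45%.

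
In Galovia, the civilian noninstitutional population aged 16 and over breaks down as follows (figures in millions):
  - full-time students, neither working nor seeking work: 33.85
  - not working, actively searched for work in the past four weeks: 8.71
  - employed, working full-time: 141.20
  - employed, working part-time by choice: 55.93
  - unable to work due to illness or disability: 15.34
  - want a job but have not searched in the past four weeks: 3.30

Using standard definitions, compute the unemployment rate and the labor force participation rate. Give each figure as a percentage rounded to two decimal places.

Unemployment rate ≈ 4.23%; labor force participation rate ≈ 79.68%.

Employed = 141.20 + 55.93 = 197.13 million.
Unemployed = 8.71 million.
Labor force = 197.13 + 8.71 = 205.84 million.
Not in labor force = 33.85 + 15.34 + 3.30 = 52.49 million (those not working and not actively searching are outside the labor force — including those who want a job but have given up searching).
Civilian working-age population = 205.84 + 52.49 = 258.33 million.
Unemployment rate = 8.71 / 205.84 = 4.23%.
Labor force participation rate = 205.84 / 258.33 = 79.68%.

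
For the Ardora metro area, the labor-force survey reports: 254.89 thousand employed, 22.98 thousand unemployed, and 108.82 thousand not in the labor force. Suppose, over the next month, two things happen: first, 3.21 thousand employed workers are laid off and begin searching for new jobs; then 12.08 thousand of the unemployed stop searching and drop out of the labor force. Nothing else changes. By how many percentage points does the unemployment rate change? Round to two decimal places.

The unemployment rate changes by −2.96 percentage points.

Initially, labor force = 254.89 + 22.98 = 277.87 thousand, so u = 22.98/277.87 = 8.27%.
After the first change, employed falls and unemployed rises by 3.21; labor force unchanged → E = 251.68, U = 26.19, labor force = 277.87 thousand.
After the second change, unemployed and labor force both fall by 12.08 → E = 251.68, U = 14.11, labor force = 265.79 thousand.
New unemployment rate = 14.11 / 265.79 = 5.31%.
Change = 5.31% − 8.27% = −2.96 percentage points.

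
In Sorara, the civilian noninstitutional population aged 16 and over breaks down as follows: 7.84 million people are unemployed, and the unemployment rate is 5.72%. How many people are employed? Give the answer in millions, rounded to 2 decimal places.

Labor force = U / u = 7.84 / 0.0572 ≈ 137.06 million.
Employed = labor force − unemployed = 137.06 − 7.84 = 129.22 million.

About 129.22 million are employed.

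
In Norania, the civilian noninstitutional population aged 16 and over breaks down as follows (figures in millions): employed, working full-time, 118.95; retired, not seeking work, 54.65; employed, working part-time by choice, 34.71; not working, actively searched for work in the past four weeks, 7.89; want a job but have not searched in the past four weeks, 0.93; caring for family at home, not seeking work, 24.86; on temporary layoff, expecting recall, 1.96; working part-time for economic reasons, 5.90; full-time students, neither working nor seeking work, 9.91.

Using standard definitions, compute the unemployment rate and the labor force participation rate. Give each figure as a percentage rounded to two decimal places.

Employed = 118.95 + 34.71 + 5.90 = 159.56 million (anyone who worked, including part-time for economic reasons, counts as employed).
Unemployed = 7.89 + 1.96 = 9.85 million (jobless and actively searching, or on temporary layoff).
Labor force = 159.56 + 9.85 = 169.41 million.
Not in labor force = 54.65 + 0.93 + 24.86 + 9.91 = 90.35 million (those not working and not actively searching are outside the labor force — including those who want a job but have given up searching).
Civilian working-age population = 169.41 + 90.35 = 259.76 million.
Unemployment rate = 9.85 / 169.41 = 5.81%.
Labor force participation rate = 169.41 / 259.76 = 65.22%.

Unemployment rate ≈ 5.81%; labor force participation rate ≈ 65.22%.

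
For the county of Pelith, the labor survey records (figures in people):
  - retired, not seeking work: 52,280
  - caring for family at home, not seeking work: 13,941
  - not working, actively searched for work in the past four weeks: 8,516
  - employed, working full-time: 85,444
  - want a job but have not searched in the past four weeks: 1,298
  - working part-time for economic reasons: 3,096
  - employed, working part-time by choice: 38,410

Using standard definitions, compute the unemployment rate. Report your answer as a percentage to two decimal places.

Unemployment rate ≈ 6.29%.

Employed = 85,444 + 3,096 + 38,410 = 126,950 (anyone who worked, including part-time for economic reasons, counts as employed).
Unemployed = 8,516.
Labor force = 126,950 + 8,516 = 135,466.
Unemployment rate = 8,516 / 135,466 = 6.29%.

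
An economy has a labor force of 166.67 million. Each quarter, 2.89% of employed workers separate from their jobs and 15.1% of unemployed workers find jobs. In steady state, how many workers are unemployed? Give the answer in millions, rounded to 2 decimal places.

Steady-state unemployment rate u* = s/(s+f) = 2.89/(2.89+15.1) = 0.160645.
Unemployed = u* × labor force = 0.160645 × 166.67 ≈ 26.77 million.

About 26.77 million are unemployed in steady state.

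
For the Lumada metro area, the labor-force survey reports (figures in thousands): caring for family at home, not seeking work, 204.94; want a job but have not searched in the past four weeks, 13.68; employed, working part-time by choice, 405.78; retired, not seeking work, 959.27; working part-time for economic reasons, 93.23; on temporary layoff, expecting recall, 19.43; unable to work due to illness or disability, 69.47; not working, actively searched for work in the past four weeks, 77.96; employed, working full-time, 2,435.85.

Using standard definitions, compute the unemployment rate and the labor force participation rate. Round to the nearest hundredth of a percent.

Unemployment rate ≈ 3.21%; labor force participation rate ≈ 70.85%.

Employed = 405.78 + 93.23 + 2,435.85 = 2,934.86 thousand (anyone who worked, including part-time for economic reasons, counts as employed).
Unemployed = 19.43 + 77.96 = 97.39 thousand (jobless and actively searching, or on temporary layoff).
Labor force = 2,934.86 + 97.39 = 3,032.25 thousand.
Not in labor force = 204.94 + 13.68 + 959.27 + 69.47 = 1,247.36 thousand (those not working and not actively searching are outside the labor force — including those who want a job but have given up searching).
Civilian working-age population = 3,032.25 + 1,247.36 = 4,279.61 thousand.
Unemployment rate = 97.39 / 3,032.25 = 3.21%.
Labor force participation rate = 3,032.25 / 4,279.61 = 70.85%.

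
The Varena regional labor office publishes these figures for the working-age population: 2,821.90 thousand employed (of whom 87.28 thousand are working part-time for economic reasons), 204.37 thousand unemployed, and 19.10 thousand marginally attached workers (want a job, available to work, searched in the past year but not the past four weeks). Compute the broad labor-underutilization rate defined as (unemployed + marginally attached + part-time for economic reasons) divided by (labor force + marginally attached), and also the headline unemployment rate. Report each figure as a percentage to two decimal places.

Broad underutilization rate ≈ 10.20%; headline unemployment rate ≈ 6.75%.

Labor force = 2,821.90 + 204.37 = 3,026.27 thousand.
Numerator = 204.37 + 19.10 + 87.28 = 310.75 thousand.
Denominator = 3,026.27 + 19.10 = 3,045.37 thousand.
Broad rate = 310.75 / 3,045.37 = 10.20%.
Headline unemployment rate = 204.37 / 3,026.27 = 6.75%.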